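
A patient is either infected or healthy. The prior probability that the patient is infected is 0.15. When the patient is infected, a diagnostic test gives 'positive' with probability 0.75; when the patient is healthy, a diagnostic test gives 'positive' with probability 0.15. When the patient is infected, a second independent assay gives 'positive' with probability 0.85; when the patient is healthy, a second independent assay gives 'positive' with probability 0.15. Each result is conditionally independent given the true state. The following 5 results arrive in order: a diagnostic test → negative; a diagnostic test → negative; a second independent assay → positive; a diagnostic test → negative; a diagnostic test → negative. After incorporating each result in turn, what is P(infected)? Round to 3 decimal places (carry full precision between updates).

0.007

After a diagnostic test='negative': P(infected) = 0.25·0.1500 / (0.25·0.1500 + 0.85·0.8500) ≈ 0.0493
After a diagnostic test='negative': P(infected) = 0.25·0.0493 / (0.25·0.0493 + 0.85·0.9507) ≈ 0.0150
After a second independent assay='positive': P(infected) = 0.85·0.0150 / (0.85·0.0150 + 0.15·0.9850) ≈ 0.0796
After a diagnostic test='negative': P(infected) = 0.25·0.0796 / (0.25·0.0796 + 0.85·0.9204) ≈ 0.0248
After a diagnostic test='negative': P(infected) = 0.25·0.0248 / (0.25·0.0248 + 0.85·0.9752) ≈ 0.0074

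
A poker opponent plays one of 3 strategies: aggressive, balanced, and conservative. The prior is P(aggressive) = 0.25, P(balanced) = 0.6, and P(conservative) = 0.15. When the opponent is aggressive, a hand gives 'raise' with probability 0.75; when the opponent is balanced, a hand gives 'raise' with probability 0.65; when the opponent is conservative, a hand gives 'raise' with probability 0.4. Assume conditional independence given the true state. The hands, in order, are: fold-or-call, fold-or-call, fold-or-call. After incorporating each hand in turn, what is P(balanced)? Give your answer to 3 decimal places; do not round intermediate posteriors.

0.415

After 'fold-or-call': normaliser = 0.25·0.2500 + 0.35·0.6000 + 0.6·0.1500; P(aggressive) ≈ 0.1724, P(balanced) ≈ 0.5793, P(conservative) ≈ 0.2483
After 'fold-or-call': normaliser = 0.25·0.1724 + 0.35·0.5793 + 0.6·0.2483; P(aggressive) ≈ 0.1092, P(balanced) ≈ 0.5135, P(conservative) ≈ 0.3773
After 'fold-or-call': normaliser = 0.25·0.1092 + 0.35·0.5135 + 0.6·0.3773; P(aggressive) ≈ 0.0630, P(balanced) ≈ 0.4147, P(conservative) ≈ 0.5223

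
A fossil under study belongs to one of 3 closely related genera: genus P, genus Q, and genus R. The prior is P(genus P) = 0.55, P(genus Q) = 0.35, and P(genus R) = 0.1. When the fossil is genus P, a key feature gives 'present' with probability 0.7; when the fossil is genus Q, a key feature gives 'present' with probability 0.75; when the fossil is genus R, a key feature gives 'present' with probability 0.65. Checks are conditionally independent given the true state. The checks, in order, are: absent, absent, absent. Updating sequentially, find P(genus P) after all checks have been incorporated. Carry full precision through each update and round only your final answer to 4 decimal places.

After 'absent': normaliser = 0.3·0.5500 + 0.25·0.3500 + 0.35·0.1000; P(genus P) ≈ 0.5739, P(genus Q) ≈ 0.3043, P(genus R) ≈ 0.1217
After 'absent': normaliser = 0.3·0.5739 + 0.25·0.3043 + 0.35·0.1217; P(genus P) ≈ 0.5919, P(genus Q) ≈ 0.2616, P(genus R) ≈ 0.1465
After 'absent': normaliser = 0.3·0.5919 + 0.25·0.2616 + 0.35·0.1465; P(genus P) ≈ 0.6035, P(genus Q) ≈ 0.2223, P(genus R) ≈ 0.1742

0.6035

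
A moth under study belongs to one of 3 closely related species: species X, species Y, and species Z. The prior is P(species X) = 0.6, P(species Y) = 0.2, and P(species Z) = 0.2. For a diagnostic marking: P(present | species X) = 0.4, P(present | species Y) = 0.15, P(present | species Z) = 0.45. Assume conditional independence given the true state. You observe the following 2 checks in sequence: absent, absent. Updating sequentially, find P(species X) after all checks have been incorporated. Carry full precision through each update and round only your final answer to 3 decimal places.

Each posterior becomes the prior for the next update.
After 'absent': normaliser = 0.6·0.6000 + 0.85·0.2000 + 0.55·0.2000; P(species X) ≈ 0.5625, P(species Y) ≈ 0.2656, P(species Z) ≈ 0.1719
After 'absent': normaliser = 0.6·0.5625 + 0.85·0.2656 + 0.55·0.1719; P(species X) ≈ 0.5131, P(species Y) ≈ 0.3432, P(species Z) ≈ 0.1437

0.513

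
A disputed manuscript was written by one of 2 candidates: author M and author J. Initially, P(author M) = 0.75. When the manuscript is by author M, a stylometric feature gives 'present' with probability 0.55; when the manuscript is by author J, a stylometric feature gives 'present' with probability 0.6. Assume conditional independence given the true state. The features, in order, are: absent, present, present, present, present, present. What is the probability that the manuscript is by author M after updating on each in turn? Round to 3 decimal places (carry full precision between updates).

0.686

After 'absent': P(author M) = 0.45·0.7500 / (0.45·0.7500 + 0.4·0.2500) ≈ 0.7714
After 'present': P(author M) = 0.55·0.7714 / (0.55·0.7714 + 0.6·0.2286) ≈ 0.7557
After 'present': P(author M) = 0.55·0.7557 / (0.55·0.7557 + 0.6·0.2443) ≈ 0.7393
After 'present': P(author M) = 0.55·0.7393 / (0.55·0.7393 + 0.6·0.2607) ≈ 0.7222
After 'present': P(author M) = 0.55·0.7222 / (0.55·0.7222 + 0.6·0.2778) ≈ 0.7044
After 'present': P(author M) = 0.55·0.7044 / (0.55·0.7044 + 0.6·0.2956) ≈ 0.6860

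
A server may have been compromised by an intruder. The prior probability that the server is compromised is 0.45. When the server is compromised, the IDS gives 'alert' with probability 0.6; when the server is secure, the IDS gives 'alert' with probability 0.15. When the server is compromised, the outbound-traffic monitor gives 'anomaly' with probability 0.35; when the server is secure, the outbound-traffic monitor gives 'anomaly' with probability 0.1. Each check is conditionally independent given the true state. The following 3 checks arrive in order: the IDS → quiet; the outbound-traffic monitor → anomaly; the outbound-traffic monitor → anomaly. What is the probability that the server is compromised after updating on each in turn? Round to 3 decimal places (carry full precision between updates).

After the IDS='quiet': P(compromised) = 0.4·0.4500 / (0.4·0.4500 + 0.85·0.5500) ≈ 0.2780
After the outbound-traffic monitor='anomaly': P(compromised) = 0.35·0.2780 / (0.35·0.2780 + 0.1·0.7220) ≈ 0.5740
After the outbound-traffic monitor='anomaly': P(compromised) = 0.35·0.5740 / (0.35·0.5740 + 0.1·0.4260) ≈ 0.8251

0.825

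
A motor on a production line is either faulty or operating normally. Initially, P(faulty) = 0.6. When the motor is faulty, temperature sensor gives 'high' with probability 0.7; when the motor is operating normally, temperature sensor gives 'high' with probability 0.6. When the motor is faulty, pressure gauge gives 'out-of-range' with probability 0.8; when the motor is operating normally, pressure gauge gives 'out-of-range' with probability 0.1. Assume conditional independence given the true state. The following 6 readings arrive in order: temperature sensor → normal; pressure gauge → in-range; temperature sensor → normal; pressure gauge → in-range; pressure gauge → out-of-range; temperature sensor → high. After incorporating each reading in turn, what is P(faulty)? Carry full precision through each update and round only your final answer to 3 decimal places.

0.280

After temperature sensor='normal': P(faulty) = 0.3·0.6000 / (0.3·0.6000 + 0.4·0.4000) ≈ 0.5294
After pressure gauge='in-range': P(faulty) = 0.2·0.5294 / (0.2·0.5294 + 0.9·0.4706) ≈ 0.2000
After temperature sensor='normal': P(faulty) = 0.3·0.2000 / (0.3·0.2000 + 0.4·0.8000) ≈ 0.1579
After pressure gauge='in-range': P(faulty) = 0.2·0.1579 / (0.2·0.1579 + 0.9·0.8421) ≈ 0.0400
After pressure gauge='out-of-range': P(faulty) = 0.8·0.0400 / (0.8·0.0400 + 0.1·0.9600) ≈ 0.2500
After temperature sensor='high': P(faulty) = 0.7·0.2500 / (0.7·0.2500 + 0.6·0.7500) ≈ 0.2800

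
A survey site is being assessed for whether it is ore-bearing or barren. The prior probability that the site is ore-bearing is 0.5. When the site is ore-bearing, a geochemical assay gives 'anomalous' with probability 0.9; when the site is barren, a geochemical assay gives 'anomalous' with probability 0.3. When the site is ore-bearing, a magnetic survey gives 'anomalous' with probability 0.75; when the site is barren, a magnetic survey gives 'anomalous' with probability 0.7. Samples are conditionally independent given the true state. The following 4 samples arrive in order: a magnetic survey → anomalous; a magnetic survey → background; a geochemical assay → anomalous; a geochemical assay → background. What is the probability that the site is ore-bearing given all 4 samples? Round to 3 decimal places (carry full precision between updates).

0.277

After a magnetic survey='anomalous': P(ore) = 0.75·0.5000 / (0.75·0.5000 + 0.7·0.5000) ≈ 0.5172
After a magnetic survey='background': P(ore) = 0.25·0.5172 / (0.25·0.5172 + 0.3·0.4828) ≈ 0.4717
After a geochemical assay='anomalous': P(ore) = 0.9·0.4717 / (0.9·0.4717 + 0.3·0.5283) ≈ 0.7282
After a geochemical assay='background': P(ore) = 0.1·0.7282 / (0.1·0.7282 + 0.7·0.2718) ≈ 0.2768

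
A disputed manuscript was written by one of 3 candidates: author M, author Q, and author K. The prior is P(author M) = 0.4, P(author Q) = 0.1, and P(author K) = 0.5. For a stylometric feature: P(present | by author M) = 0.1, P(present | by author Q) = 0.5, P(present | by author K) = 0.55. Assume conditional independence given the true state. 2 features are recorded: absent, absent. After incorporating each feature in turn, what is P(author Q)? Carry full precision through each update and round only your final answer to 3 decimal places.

Apply Bayes' rule sequentially, carrying P(author Q) forward.
After 'absent': normaliser = 0.9·0.4000 + 0.5·0.1000 + 0.45·0.5000; P(author M) ≈ 0.5669, P(author Q) ≈ 0.0787, P(author K) ≈ 0.3543
After 'absent': normaliser = 0.9·0.5669 + 0.5·0.0787 + 0.45·0.3543; P(author M) ≈ 0.7196, P(author Q) ≈ 0.0555, P(author K) ≈ 0.2249

0.056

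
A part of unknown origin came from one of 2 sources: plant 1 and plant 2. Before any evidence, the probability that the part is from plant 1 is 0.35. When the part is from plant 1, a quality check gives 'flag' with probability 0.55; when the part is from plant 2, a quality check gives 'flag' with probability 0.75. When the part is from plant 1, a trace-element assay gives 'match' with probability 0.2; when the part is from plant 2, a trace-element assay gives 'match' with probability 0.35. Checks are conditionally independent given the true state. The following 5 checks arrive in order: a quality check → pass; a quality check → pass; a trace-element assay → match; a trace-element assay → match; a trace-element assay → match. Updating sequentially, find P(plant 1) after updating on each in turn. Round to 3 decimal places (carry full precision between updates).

0.246

Apply Bayes' rule sequentially, carrying P(plant 1) forward.
After a quality check='pass': P(plant 1) = 0.45·0.3500 / (0.45·0.3500 + 0.25·0.6500) ≈ 0.4922
After a quality check='pass': P(plant 1) = 0.45·0.4922 / (0.45·0.4922 + 0.25·0.5078) ≈ 0.6357
After a trace-element assay='match': P(plant 1) = 0.2·0.6357 / (0.2·0.6357 + 0.35·0.3643) ≈ 0.4992
After a trace-element assay='match': P(plant 1) = 0.2·0.4992 / (0.2·0.4992 + 0.35·0.5008) ≈ 0.3629
After a trace-element assay='match': P(plant 1) = 0.2·0.3629 / (0.2·0.3629 + 0.35·0.6371) ≈ 0.2456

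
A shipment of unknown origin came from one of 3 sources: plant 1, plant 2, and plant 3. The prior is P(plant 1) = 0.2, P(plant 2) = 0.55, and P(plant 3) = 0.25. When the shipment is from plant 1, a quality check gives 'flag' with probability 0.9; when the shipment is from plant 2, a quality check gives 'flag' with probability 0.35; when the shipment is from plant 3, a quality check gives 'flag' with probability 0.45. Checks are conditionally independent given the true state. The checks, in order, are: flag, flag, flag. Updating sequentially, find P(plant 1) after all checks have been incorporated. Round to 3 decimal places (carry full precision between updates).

After 'flag': normaliser = 0.9·0.2000 + 0.35·0.5500 + 0.45·0.2500; P(plant 1) ≈ 0.3711, P(plant 2) ≈ 0.3969, P(plant 3) ≈ 0.2320
After 'flag': normaliser = 0.9·0.3711 + 0.35·0.3969 + 0.45·0.2320; P(plant 1) ≈ 0.5786, P(plant 2) ≈ 0.2406, P(plant 3) ≈ 0.1808
After 'flag': normaliser = 0.9·0.5786 + 0.35·0.2406 + 0.45·0.1808; P(plant 1) ≈ 0.7587, P(plant 2) ≈ 0.1227, P(plant 3) ≈ 0.1186

0.759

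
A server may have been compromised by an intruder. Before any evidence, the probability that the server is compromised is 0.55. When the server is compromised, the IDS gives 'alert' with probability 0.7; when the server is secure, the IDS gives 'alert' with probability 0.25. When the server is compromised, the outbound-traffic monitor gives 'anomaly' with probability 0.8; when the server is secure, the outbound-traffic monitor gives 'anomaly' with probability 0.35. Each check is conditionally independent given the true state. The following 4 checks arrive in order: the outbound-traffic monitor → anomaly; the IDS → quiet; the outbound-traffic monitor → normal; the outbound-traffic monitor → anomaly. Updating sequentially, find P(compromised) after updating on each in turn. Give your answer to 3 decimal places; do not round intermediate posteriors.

Each posterior becomes the prior for the next update.
After the outbound-traffic monitor='anomaly': P(compromised) = 0.8·0.5500 / (0.8·0.5500 + 0.35·0.4500) ≈ 0.7364
After the IDS='quiet': P(compromised) = 0.3·0.7364 / (0.3·0.7364 + 0.75·0.2636) ≈ 0.5277
After the outbound-traffic monitor='normal': P(compromised) = 0.2·0.5277 / (0.2·0.5277 + 0.65·0.4723) ≈ 0.2559
After the outbound-traffic monitor='anomaly': P(compromised) = 0.8·0.2559 / (0.8·0.2559 + 0.35·0.7441) ≈ 0.4401

0.440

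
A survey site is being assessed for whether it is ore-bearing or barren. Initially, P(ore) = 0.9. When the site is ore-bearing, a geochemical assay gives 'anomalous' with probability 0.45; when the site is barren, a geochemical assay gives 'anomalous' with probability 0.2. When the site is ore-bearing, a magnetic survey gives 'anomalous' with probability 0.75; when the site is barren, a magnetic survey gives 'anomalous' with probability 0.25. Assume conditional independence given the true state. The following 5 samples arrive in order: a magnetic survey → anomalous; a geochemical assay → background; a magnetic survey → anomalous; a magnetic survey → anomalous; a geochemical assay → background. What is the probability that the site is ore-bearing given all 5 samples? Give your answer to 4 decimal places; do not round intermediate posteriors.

Each posterior becomes the prior for the next update.
After a magnetic survey='anomalous': P(ore) = 0.75·0.9000 / (0.75·0.9000 + 0.25·0.1000) ≈ 0.9643
After a geochemical assay='background': P(ore) = 0.55·0.9643 / (0.55·0.9643 + 0.8·0.0357) ≈ 0.9489
After a magnetic survey='anomalous': P(ore) = 0.75·0.9489 / (0.75·0.9489 + 0.25·0.0511) ≈ 0.9824
After a magnetic survey='anomalous': P(ore) = 0.75·0.9824 / (0.75·0.9824 + 0.25·0.0176) ≈ 0.9940
After a geochemical assay='background': P(ore) = 0.55·0.9940 / (0.55·0.9940 + 0.8·0.0060) ≈ 0.9914

0.9914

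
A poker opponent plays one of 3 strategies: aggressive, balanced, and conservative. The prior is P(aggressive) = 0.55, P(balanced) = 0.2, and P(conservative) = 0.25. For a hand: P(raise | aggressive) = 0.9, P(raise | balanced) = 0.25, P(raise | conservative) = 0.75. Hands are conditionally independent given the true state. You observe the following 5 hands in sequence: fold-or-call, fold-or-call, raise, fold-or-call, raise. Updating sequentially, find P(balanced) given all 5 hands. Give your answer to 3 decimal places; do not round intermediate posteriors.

After 'fold-or-call': normaliser = 0.1·0.5500 + 0.75·0.2000 + 0.25·0.2500; P(aggressive) ≈ 0.2056, P(balanced) ≈ 0.5607, P(conservative) ≈ 0.2336
After 'fold-or-call': normaliser = 0.1·0.2056 + 0.75·0.5607 + 0.25·0.2336; P(aggressive) ≈ 0.0412, P(balanced) ≈ 0.8419, P(conservative) ≈ 0.1169
After 'raise': normaliser = 0.9·0.0412 + 0.25·0.8419 + 0.75·0.1169; P(aggressive) ≈ 0.1105, P(balanced) ≈ 0.6279, P(conservative) ≈ 0.2616
After 'fold-or-call': normaliser = 0.1·0.1105 + 0.75·0.6279 + 0.25·0.2616; P(aggressive) ≈ 0.0202, P(balanced) ≈ 0.8603, P(conservative) ≈ 0.1195
After 'raise': normaliser = 0.9·0.0202 + 0.25·0.8603 + 0.75·0.1195; P(aggressive) ≈ 0.0563, P(balanced) ≈ 0.6662, P(conservative) ≈ 0.2776

0.666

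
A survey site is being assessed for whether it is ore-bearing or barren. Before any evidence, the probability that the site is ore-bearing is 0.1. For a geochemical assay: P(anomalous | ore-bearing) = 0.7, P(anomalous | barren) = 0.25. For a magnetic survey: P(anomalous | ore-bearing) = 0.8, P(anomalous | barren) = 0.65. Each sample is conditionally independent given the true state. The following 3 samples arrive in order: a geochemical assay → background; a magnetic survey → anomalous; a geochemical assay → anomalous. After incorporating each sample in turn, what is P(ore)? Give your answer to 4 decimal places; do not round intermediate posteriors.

0.1328

After a geochemical assay='background': P(ore) = 0.3·0.1000 / (0.3·0.1000 + 0.75·0.9000) ≈ 0.0426
After a magnetic survey='anomalous': P(ore) = 0.8·0.0426 / (0.8·0.0426 + 0.65·0.9574) ≈ 0.0519
After a geochemical assay='anomalous': P(ore) = 0.7·0.0519 / (0.7·0.0519 + 0.25·0.9481) ≈ 0.1328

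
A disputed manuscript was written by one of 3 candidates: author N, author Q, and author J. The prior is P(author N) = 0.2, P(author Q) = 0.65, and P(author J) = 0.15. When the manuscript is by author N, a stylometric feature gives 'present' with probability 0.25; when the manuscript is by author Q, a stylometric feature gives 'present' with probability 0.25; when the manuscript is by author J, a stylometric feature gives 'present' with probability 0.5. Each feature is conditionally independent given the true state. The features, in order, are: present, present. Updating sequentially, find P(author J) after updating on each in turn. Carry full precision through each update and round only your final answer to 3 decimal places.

0.414

Apply Bayes' rule sequentially, carrying P(author J) forward.
After 'present': normaliser = 0.25·0.2000 + 0.25·0.6500 + 0.5·0.1500; P(author N) ≈ 0.1739, P(author Q) ≈ 0.5652, P(author J) ≈ 0.2609
After 'present': normaliser = 0.25·0.1739 + 0.25·0.5652 + 0.5·0.2609; P(author N) ≈ 0.1379, P(author Q) ≈ 0.4483, P(author J) ≈ 0.4138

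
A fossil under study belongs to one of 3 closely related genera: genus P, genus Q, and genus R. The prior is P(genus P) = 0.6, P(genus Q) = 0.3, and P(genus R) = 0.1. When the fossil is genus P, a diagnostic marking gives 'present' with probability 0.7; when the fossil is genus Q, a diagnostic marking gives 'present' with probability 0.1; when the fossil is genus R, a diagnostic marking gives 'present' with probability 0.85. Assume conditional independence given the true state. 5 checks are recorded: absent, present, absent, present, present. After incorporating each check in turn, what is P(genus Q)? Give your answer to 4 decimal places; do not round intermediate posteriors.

After 'absent': normaliser = 0.3·0.6000 + 0.9·0.3000 + 0.15·0.1000; P(genus P) ≈ 0.3871, P(genus Q) ≈ 0.5806, P(genus R) ≈ 0.0323
After 'present': normaliser = 0.7·0.3871 + 0.1·0.5806 + 0.85·0.0323; P(genus P) ≈ 0.7602, P(genus Q) ≈ 0.1629, P(genus R) ≈ 0.0769
After 'absent': normaliser = 0.3·0.7602 + 0.9·0.1629 + 0.15·0.0769; P(genus P) ≈ 0.5905, P(genus Q) ≈ 0.3796, P(genus R) ≈ 0.0299
After 'present': normaliser = 0.7·0.5905 + 0.1·0.3796 + 0.85·0.0299; P(genus P) ≈ 0.8671, P(genus Q) ≈ 0.0796, P(genus R) ≈ 0.0533
After 'present': normaliser = 0.7·0.8671 + 0.1·0.0796 + 0.85·0.0533; P(genus P) ≈ 0.9194, P(genus Q) ≈ 0.0121, P(genus R) ≈ 0.0686

0.0121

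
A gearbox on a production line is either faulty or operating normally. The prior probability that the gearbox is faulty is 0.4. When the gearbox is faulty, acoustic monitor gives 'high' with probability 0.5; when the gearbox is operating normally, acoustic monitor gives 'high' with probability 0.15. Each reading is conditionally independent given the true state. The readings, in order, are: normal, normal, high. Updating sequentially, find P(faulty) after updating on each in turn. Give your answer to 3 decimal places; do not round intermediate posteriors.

Each posterior becomes the prior for the next update.
After 'normal': P(faulty) = 0.5·0.4000 / (0.5·0.4000 + 0.85·0.6000) ≈ 0.2817
After 'normal': P(faulty) = 0.5·0.2817 / (0.5·0.2817 + 0.85·0.7183) ≈ 0.1874
After 'high': P(faulty) = 0.5·0.1874 / (0.5·0.1874 + 0.15·0.8126) ≈ 0.4347

0.435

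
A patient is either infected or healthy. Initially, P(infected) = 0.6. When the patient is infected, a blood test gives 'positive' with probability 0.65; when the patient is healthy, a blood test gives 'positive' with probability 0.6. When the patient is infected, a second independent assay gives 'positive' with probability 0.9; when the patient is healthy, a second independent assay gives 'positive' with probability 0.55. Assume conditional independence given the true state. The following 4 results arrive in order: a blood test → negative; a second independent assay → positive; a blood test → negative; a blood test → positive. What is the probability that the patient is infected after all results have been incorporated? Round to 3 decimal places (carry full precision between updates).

0.671

Each posterior becomes the prior for the next update.
After a blood test='negative': P(infected) = 0.35·0.6000 / (0.35·0.6000 + 0.4·0.4000) ≈ 0.5676
After a second independent assay='positive': P(infected) = 0.9·0.5676 / (0.9·0.5676 + 0.55·0.4324) ≈ 0.6823
After a blood test='negative': P(infected) = 0.35·0.6823 / (0.35·0.6823 + 0.4·0.3177) ≈ 0.6527
After a blood test='positive': P(infected) = 0.65·0.6527 / (0.65·0.6527 + 0.6·0.3473) ≈ 0.6706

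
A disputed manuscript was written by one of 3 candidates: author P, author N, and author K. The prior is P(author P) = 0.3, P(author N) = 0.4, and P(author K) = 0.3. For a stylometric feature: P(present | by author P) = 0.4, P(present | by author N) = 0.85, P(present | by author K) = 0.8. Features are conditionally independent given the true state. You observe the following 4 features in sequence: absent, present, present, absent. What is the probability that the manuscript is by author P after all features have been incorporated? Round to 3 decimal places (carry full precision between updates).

0.549

After 'absent': normaliser = 0.6·0.3000 + 0.15·0.4000 + 0.2·0.3000; P(author P) ≈ 0.6000, P(author N) ≈ 0.2000, P(author K) ≈ 0.2000
After 'present': normaliser = 0.4·0.6000 + 0.85·0.2000 + 0.8·0.2000; P(author P) ≈ 0.4211, P(author N) ≈ 0.2982, P(author K) ≈ 0.2807
After 'present': normaliser = 0.4·0.4211 + 0.85·0.2982 + 0.8·0.2807; P(author P) ≈ 0.2605, P(author N) ≈ 0.3921, P(author K) ≈ 0.3474
After 'absent': normaliser = 0.6·0.2605 + 0.15·0.3921 + 0.2·0.3474; P(author P) ≈ 0.5492, P(author N) ≈ 0.2067, P(author K) ≈ 0.2441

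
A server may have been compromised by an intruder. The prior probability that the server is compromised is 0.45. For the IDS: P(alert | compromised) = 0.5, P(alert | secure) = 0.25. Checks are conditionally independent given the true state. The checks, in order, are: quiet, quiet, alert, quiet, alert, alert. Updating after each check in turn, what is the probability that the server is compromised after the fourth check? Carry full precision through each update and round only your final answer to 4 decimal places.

0.3265

After 'quiet': P(compromised) = 0.5·0.4500 / (0.5·0.4500 + 0.75·0.5500) ≈ 0.3529
After 'quiet': P(compromised) = 0.5·0.3529 / (0.5·0.3529 + 0.75·0.6471) ≈ 0.2667
After 'alert': P(compromised) = 0.5·0.2667 / (0.5·0.2667 + 0.25·0.7333) ≈ 0.4211
After 'quiet': P(compromised) = 0.5·0.4211 / (0.5·0.4211 + 0.75·0.5789) ≈ 0.3265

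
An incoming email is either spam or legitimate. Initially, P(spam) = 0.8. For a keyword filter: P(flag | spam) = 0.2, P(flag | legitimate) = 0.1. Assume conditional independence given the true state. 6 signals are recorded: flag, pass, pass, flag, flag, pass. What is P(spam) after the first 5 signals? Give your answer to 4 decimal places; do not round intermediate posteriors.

0.9620

After 'flag': P(spam) = 0.2·0.8000 / (0.2·0.8000 + 0.1·0.2000) ≈ 0.8889
After 'pass': P(spam) = 0.8·0.8889 / (0.8·0.8889 + 0.9·0.1111) ≈ 0.8767
After 'pass': P(spam) = 0.8·0.8767 / (0.8·0.8767 + 0.9·0.1233) ≈ 0.8634
After 'flag': P(spam) = 0.2·0.8634 / (0.2·0.8634 + 0.1·0.1366) ≈ 0.9267
After 'flag': P(spam) = 0.2·0.9267 / (0.2·0.9267 + 0.1·0.0733) ≈ 0.9620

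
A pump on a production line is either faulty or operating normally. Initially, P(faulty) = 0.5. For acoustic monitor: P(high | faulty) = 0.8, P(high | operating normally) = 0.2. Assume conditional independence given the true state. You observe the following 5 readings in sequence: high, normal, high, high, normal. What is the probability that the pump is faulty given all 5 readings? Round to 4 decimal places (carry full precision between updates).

0.8000

Apply Bayes' rule sequentially, carrying P(faulty) forward.
After 'high': P(faulty) = 0.8·0.5000 / (0.8·0.5000 + 0.2·0.5000) ≈ 0.8000
After 'normal': P(faulty) = 0.2·0.8000 / (0.2·0.8000 + 0.8·0.2000) ≈ 0.5000
After 'high': P(faulty) = 0.8·0.5000 / (0.8·0.5000 + 0.2·0.5000) ≈ 0.8000
After 'high': P(faulty) = 0.8·0.8000 / (0.8·0.8000 + 0.2·0.2000) ≈ 0.9412
After 'normal': P(faulty) = 0.2·0.9412 / (0.2·0.9412 + 0.8·0.0588) ≈ 0.8000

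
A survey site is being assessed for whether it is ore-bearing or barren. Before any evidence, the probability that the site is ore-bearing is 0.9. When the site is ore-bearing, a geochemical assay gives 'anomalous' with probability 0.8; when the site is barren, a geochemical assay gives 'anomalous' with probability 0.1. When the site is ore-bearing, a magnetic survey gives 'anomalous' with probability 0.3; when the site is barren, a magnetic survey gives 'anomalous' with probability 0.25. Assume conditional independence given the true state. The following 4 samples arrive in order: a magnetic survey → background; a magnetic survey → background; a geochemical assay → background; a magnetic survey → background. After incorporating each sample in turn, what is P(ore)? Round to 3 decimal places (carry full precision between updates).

After a magnetic survey='background': P(ore) = 0.7·0.9000 / (0.7·0.9000 + 0.75·0.1000) ≈ 0.8936
After a magnetic survey='background': P(ore) = 0.7·0.8936 / (0.7·0.8936 + 0.75·0.1064) ≈ 0.8869
After a geochemical assay='background': P(ore) = 0.2·0.8869 / (0.2·0.8869 + 0.9·0.1131) ≈ 0.6353
After a magnetic survey='background': P(ore) = 0.7·0.6353 / (0.7·0.6353 + 0.75·0.3647) ≈ 0.6192

0.619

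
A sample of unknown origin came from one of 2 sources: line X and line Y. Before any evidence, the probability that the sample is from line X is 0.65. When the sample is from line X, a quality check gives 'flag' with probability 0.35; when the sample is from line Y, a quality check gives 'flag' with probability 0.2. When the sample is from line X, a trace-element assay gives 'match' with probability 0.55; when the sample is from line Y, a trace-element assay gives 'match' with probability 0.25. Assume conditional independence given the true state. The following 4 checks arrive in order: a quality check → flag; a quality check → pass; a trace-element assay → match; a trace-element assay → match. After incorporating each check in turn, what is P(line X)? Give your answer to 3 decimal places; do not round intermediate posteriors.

After a quality check='flag': P(line X) = 0.35·0.6500 / (0.35·0.6500 + 0.2·0.3500) ≈ 0.7647
After a quality check='pass': P(line X) = 0.65·0.7647 / (0.65·0.7647 + 0.8·0.2353) ≈ 0.7253
After a trace-element assay='match': P(line X) = 0.55·0.7253 / (0.55·0.7253 + 0.25·0.2747) ≈ 0.8531
After a trace-element assay='match': P(line X) = 0.55·0.8531 / (0.55·0.8531 + 0.25·0.1469) ≈ 0.9274

0.927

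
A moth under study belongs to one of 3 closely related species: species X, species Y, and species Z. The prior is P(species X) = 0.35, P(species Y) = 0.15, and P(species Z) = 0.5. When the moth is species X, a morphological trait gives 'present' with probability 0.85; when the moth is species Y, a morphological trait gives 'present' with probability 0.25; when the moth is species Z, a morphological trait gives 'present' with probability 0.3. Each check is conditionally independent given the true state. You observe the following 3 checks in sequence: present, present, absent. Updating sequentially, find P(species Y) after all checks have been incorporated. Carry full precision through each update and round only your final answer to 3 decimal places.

0.092

After 'present': normaliser = 0.85·0.3500 + 0.25·0.1500 + 0.3·0.5000; P(species X) ≈ 0.6134, P(species Y) ≈ 0.0773, P(species Z) ≈ 0.3093
After 'present': normaliser = 0.85·0.6134 + 0.25·0.0773 + 0.3·0.3093; P(species X) ≈ 0.8230, P(species Y) ≈ 0.0305, P(species Z) ≈ 0.1465
After 'absent': normaliser = 0.15·0.8230 + 0.75·0.0305 + 0.7·0.1465; P(species X) ≈ 0.4961, P(species Y) ≈ 0.0920, P(species Z) ≈ 0.4120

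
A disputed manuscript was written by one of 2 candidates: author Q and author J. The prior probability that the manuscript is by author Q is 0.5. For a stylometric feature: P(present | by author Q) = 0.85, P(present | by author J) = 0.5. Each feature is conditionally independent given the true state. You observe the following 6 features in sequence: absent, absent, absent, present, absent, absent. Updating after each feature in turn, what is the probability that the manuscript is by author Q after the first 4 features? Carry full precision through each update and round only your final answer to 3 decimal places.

0.044

After 'absent': P(author Q) = 0.15·0.5000 / (0.15·0.5000 + 0.5·0.5000) ≈ 0.2308
After 'absent': P(author Q) = 0.15·0.2308 / (0.15·0.2308 + 0.5·0.7692) ≈ 0.0826
After 'absent': P(author Q) = 0.15·0.0826 / (0.15·0.0826 + 0.5·0.9174) ≈ 0.0263
After 'present': P(author Q) = 0.85·0.0263 / (0.85·0.0263 + 0.5·0.9737) ≈ 0.0439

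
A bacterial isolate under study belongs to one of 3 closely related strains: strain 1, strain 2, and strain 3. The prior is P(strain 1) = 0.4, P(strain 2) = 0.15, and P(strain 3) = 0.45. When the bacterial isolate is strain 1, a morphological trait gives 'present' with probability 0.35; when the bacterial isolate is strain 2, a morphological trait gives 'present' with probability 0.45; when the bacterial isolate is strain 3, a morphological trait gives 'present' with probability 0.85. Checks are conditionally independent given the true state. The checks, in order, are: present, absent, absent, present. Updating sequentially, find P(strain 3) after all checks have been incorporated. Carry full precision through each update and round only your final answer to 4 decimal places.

Apply Bayes' rule sequentially, carrying P(strain 3) forward.
After 'present': normaliser = 0.35·0.4000 + 0.45·0.1500 + 0.85·0.4500; P(strain 1) ≈ 0.2373, P(strain 2) ≈ 0.1144, P(strain 3) ≈ 0.6483
After 'absent': normaliser = 0.65·0.2373 + 0.55·0.1144 + 0.15·0.6483; P(strain 1) ≈ 0.4906, P(strain 2) ≈ 0.2001, P(strain 3) ≈ 0.3093
After 'absent': normaliser = 0.65·0.4906 + 0.55·0.2001 + 0.15·0.3093; P(strain 1) ≈ 0.6708, P(strain 2) ≈ 0.2316, P(strain 3) ≈ 0.0976
After 'present': normaliser = 0.35·0.6708 + 0.45·0.2316 + 0.85·0.0976; P(strain 1) ≈ 0.5564, P(strain 2) ≈ 0.2470, P(strain 3) ≈ 0.1966

0.1966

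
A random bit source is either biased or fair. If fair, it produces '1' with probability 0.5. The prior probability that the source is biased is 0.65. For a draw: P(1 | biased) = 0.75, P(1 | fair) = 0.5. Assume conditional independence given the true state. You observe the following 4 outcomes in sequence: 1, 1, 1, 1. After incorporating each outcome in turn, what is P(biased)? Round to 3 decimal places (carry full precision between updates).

0.904

After '1': P(biased) = 0.75·0.6500 / (0.75·0.6500 + 0.5·0.3500) ≈ 0.7358
After '1': P(biased) = 0.75·0.7358 / (0.75·0.7358 + 0.5·0.2642) ≈ 0.8069
After '1': P(biased) = 0.75·0.8069 / (0.75·0.8069 + 0.5·0.1931) ≈ 0.8624
After '1': P(biased) = 0.75·0.8624 / (0.75·0.8624 + 0.5·0.1376) ≈ 0.9039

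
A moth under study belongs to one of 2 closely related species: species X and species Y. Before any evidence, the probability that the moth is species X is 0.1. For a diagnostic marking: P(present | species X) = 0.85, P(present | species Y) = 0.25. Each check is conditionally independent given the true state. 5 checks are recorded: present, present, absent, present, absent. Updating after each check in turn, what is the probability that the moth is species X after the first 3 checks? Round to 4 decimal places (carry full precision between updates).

0.2044

After 'present': P(species X) = 0.85·0.1000 / (0.85·0.1000 + 0.25·0.9000) ≈ 0.2742
After 'present': P(species X) = 0.85·0.2742 / (0.85·0.2742 + 0.25·0.7258) ≈ 0.5623
After 'absent': P(species X) = 0.15·0.5623 / (0.15·0.5623 + 0.75·0.4377) ≈ 0.2044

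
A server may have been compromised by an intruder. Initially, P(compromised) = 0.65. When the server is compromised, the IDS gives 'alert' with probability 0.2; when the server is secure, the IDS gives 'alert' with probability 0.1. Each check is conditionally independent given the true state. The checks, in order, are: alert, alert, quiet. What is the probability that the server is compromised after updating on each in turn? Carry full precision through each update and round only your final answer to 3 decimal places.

After 'alert': P(compromised) = 0.2·0.6500 / (0.2·0.6500 + 0.1·0.3500) ≈ 0.7879
After 'alert': P(compromised) = 0.2·0.7879 / (0.2·0.7879 + 0.1·0.2121) ≈ 0.8814
After 'quiet': P(compromised) = 0.8·0.8814 / (0.8·0.8814 + 0.9·0.1186) ≈ 0.8685

0.868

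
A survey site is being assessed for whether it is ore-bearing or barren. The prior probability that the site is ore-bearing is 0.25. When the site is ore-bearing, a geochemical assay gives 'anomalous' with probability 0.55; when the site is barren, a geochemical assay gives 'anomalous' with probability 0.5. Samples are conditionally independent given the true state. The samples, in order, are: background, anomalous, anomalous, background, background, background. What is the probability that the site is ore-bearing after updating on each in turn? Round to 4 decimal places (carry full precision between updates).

0.2093

Each posterior becomes the prior for the next update.
After 'background': P(ore) = 0.45·0.2500 / (0.45·0.2500 + 0.5·0.7500) ≈ 0.2308
After 'anomalous': P(ore) = 0.55·0.2308 / (0.55·0.2308 + 0.5·0.7692) ≈ 0.2481
After 'anomalous': P(ore) = 0.55·0.2481 / (0.55·0.2481 + 0.5·0.7519) ≈ 0.2663
After 'background': P(ore) = 0.45·0.2663 / (0.45·0.2663 + 0.5·0.7337) ≈ 0.2463
After 'background': P(ore) = 0.45·0.2463 / (0.45·0.2463 + 0.5·0.7537) ≈ 0.2272
After 'background': P(ore) = 0.45·0.2272 / (0.45·0.2272 + 0.5·0.7728) ≈ 0.2093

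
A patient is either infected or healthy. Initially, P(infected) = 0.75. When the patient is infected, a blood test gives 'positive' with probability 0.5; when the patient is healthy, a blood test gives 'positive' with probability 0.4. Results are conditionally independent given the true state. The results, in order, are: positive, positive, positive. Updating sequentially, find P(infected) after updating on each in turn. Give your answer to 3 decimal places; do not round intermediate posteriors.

After 'positive': P(infected) = 0.5·0.7500 / (0.5·0.7500 + 0.4·0.2500) ≈ 0.7895
After 'positive': P(infected) = 0.5·0.7895 / (0.5·0.7895 + 0.4·0.2105) ≈ 0.8242
After 'positive': P(infected) = 0.5·0.8242 / (0.5·0.8242 + 0.4·0.1758) ≈ 0.8542

0.854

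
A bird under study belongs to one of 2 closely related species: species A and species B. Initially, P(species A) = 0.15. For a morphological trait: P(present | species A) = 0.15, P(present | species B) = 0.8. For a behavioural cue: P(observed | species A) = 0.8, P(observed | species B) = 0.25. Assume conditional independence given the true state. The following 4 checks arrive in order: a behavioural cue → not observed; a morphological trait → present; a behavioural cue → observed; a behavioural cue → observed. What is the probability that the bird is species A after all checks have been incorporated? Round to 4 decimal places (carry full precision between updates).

After a behavioural cue='not observed': P(species A) = 0.2·0.1500 / (0.2·0.1500 + 0.75·0.8500) ≈ 0.0449
After a morphological trait='present': P(species A) = 0.15·0.0449 / (0.15·0.0449 + 0.8·0.9551) ≈ 0.0087
After a behavioural cue='observed': P(species A) = 0.8·0.0087 / (0.8·0.0087 + 0.25·0.9913) ≈ 0.0275
After a behavioural cue='observed': P(species A) = 0.8·0.0275 / (0.8·0.0275 + 0.25·0.9725) ≈ 0.0829

0.0829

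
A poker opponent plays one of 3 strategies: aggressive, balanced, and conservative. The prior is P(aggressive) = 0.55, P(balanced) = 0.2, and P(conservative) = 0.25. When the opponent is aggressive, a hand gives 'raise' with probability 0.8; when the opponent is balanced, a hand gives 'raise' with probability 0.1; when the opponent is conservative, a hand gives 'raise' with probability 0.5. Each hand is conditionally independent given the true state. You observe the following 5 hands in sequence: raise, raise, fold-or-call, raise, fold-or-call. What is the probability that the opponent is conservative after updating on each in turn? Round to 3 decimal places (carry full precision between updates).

After 'raise': normaliser = 0.8·0.5500 + 0.1·0.2000 + 0.5·0.2500; P(aggressive) ≈ 0.7521, P(balanced) ≈ 0.0342, P(conservative) ≈ 0.2137
After 'raise': normaliser = 0.8·0.7521 + 0.1·0.0342 + 0.5·0.2137; P(aggressive) ≈ 0.8451, P(balanced) ≈ 0.0048, P(conservative) ≈ 0.1501
After 'fold-or-call': normaliser = 0.2·0.8451 + 0.9·0.0048 + 0.5·0.1501; P(aggressive) ≈ 0.6805, P(balanced) ≈ 0.0174, P(conservative) ≈ 0.3021
After 'raise': normaliser = 0.8·0.6805 + 0.1·0.0174 + 0.5·0.3021; P(aggressive) ≈ 0.7809, P(balanced) ≈ 0.0025, P(conservative) ≈ 0.2166
After 'fold-or-call': normaliser = 0.2·0.7809 + 0.9·0.0025 + 0.5·0.2166; P(aggressive) ≈ 0.5855, P(balanced) ≈ 0.0084, P(conservative) ≈ 0.4061

0.406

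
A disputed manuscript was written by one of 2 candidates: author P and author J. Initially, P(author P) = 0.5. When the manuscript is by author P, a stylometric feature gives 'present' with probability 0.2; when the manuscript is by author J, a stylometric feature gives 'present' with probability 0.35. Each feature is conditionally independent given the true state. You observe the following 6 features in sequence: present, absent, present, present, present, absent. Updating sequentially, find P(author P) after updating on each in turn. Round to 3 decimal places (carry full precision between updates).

0.139

After 'present': P(author P) = 0.2·0.5000 / (0.2·0.5000 + 0.35·0.5000) ≈ 0.3636
After 'absent': P(author P) = 0.8·0.3636 / (0.8·0.3636 + 0.65·0.6364) ≈ 0.4129
After 'present': P(author P) = 0.2·0.4129 / (0.2·0.4129 + 0.35·0.5871) ≈ 0.2867
After 'present': P(author P) = 0.2·0.2867 / (0.2·0.2867 + 0.35·0.7133) ≈ 0.1868
After 'present': P(author P) = 0.2·0.1868 / (0.2·0.1868 + 0.35·0.8132) ≈ 0.1160
After 'absent': P(author P) = 0.8·0.1160 / (0.8·0.1160 + 0.65·0.8840) ≈ 0.1391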